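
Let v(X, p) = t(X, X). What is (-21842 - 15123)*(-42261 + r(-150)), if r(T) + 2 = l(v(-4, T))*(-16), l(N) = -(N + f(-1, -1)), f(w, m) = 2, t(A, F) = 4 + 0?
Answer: 1558703155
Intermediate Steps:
t(A, F) = 4
v(X, p) = 4
l(N) = -2 - N (l(N) = -(N + 2) = -(2 + N) = -2 - N)
r(T) = 94 (r(T) = -2 + (-2 - 1*4)*(-16) = -2 + (-2 - 4)*(-16) = -2 - 6*(-16) = -2 + 96 = 94)
(-21842 - 15123)*(-42261 + r(-150)) = (-21842 - 15123)*(-42261 + 94) = -36965*(-42167) = 1558703155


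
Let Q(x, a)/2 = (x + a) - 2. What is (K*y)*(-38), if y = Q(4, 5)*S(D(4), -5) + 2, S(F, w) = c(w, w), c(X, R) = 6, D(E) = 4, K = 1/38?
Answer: -86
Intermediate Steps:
K = 1/38 ≈ 0.026316
S(F, w) = 6
Q(x, a) = -4 + 2*a + 2*x (Q(x, a) = 2*((x + a) - 2) = 2*((a + x) - 2) = 2*(-2 + a + x) = -4 + 2*a + 2*x)
y = 86 (y = (-4 + 2*5 + 2*4)*6 + 2 = (-4 + 10 + 8)*6 + 2 = 14*6 + 2 = 84 + 2 = 86)
(K*y)*(-38) = ((1/38)*86)*(-38) = (43/19)*(-38) = -86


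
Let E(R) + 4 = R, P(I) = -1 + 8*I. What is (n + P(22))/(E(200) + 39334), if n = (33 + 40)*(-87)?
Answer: -3088/19765 ≈ -0.15624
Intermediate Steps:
E(R) = -4 + R
n = -6351 (n = 73*(-87) = -6351)
(n + P(22))/(E(200) + 39334) = (-6351 + (-1 + 8*22))/((-4 + 200) + 39334) = (-6351 + (-1 + 176))/(196 + 39334) = (-6351 + 175)/39530 = -6176*1/39530 = -3088/19765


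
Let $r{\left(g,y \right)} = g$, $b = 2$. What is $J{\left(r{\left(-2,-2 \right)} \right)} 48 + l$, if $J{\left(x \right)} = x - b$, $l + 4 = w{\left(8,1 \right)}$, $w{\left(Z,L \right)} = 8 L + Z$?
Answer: $-180$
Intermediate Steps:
$w{\left(Z,L \right)} = Z + 8 L$
$l = 12$ ($l = -4 + \left(8 + 8 \cdot 1\right) = -4 + \left(8 + 8\right) = -4 + 16 = 12$)
$J{\left(x \right)} = -2 + x$ ($J{\left(x \right)} = x - 2 = -2 + x$)
$J{\left(r{\left(-2,-2 \right)} \right)} 48 + l = \left(-2 - 2\right) 48 + 12 = \left(-4\right) 48 + 12 = -192 + 12 = -180$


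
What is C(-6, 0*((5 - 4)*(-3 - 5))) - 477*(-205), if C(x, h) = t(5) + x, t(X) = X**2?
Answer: 97804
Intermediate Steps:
C(x, h) = 25 + x (C(x, h) = 5**2 + x = 25 + x)
C(-6, 0*((5 - 4)*(-3 - 5))) - 477*(-205) = (25 - 6) - 477*(-205) = 19 + 97785 = 97804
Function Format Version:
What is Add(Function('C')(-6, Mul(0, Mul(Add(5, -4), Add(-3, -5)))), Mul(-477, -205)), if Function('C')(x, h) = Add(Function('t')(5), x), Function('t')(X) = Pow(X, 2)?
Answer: 97804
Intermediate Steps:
Function('C')(x, h) = Add(25, x) (Function('C')(x, h) = Add(Pow(5, 2), x) = Add(25, x))
Add(Function('C')(-6, Mul(0, Mul(Add(5, -4), Add(-3, -5)))), Mul(-477, -205)) = Add(Add(25, -6), Mul(-477, -205)) = Add(19, 97785) = 97804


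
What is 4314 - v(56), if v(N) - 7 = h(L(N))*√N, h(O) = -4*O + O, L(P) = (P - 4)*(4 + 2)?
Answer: 4307 + 1872*√14 ≈ 11311.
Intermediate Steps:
L(P) = -24 + 6*P (L(P) = (-4 + P)*6 = -24 + 6*P)
h(O) = -3*O
v(N) = 7 + √N*(72 - 18*N) (v(N) = 7 + (-3*(-24 + 6*N))*√N = 7 + (72 - 18*N)*√N = 7 + √N*(72 - 18*N))
4314 - v(56) = 4314 - (7 + 18*√56*(4 - 1*56)) = 4314 - (7 + 18*(2*√14)*(4 - 56)) = 4314 - (7 + 18*(2*√14)*(-52)) = 4314 - (7 - 1872*√14) = 4314 + (-7 + 1872*√14) = 4307 + 1872*√14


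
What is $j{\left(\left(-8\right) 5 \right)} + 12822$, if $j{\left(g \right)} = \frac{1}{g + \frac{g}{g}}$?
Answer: $\frac{500057}{39} \approx 12822.0$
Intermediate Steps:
$j{\left(g \right)} = \frac{1}{1 + g}$ ($j{\left(g \right)} = \frac{1}{g + 1} = \frac{1}{1 + g}$)
$j{\left(\left(-8\right) 5 \right)} + 12822 = \frac{1}{1 - 40} + 12822 = \frac{1}{-39} + 12822 = - \frac{1}{39} + 12822 = \frac{500057}{39}$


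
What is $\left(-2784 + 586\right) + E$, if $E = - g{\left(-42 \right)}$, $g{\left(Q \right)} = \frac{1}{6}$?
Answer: $- \frac{13189}{6} \approx -2198.2$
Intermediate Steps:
$g{\left(Q \right)} = \frac{1}{6}$
$E = - \frac{1}{6}$ ($E = \left(-1\right) \frac{1}{6} = - \frac{1}{6} \approx -0.16667$)
$\left(-2784 + 586\right) + E = \left(-2784 + 586\right) - \frac{1}{6} = -2198 - \frac{1}{6} = - \frac{13189}{6}$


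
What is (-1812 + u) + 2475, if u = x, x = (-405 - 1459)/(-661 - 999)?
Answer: 275611/415 ≈ 664.12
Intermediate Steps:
x = 466/415 (x = -1864/(-1660) = -1864*(-1/1660) = 466/415 ≈ 1.1229)
u = 466/415 ≈ 1.1229
(-1812 + u) + 2475 = (-1812 + 466/415) + 2475 = -751514/415 + 2475 = 275611/415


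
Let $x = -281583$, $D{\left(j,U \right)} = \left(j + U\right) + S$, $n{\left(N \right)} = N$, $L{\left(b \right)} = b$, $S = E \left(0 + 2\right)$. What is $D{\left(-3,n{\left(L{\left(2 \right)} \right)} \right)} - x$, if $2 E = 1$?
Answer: $281583$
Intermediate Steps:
$E = \frac{1}{2}$ ($E = \frac{1}{2} \cdot 1 = \frac{1}{2} \approx 0.5$)
$S = 1$ ($S = \frac{0 + 2}{2} = \frac{1}{2} \cdot 2 = 1$)
$D{\left(j,U \right)} = 1 + U + j$ ($D{\left(j,U \right)} = \left(j + U\right) + 1 = \left(U + j\right) + 1 = 1 + U + j$)
$D{\left(-3,n{\left(L{\left(2 \right)} \right)} \right)} - x = \left(1 + 2 - 3\right) - -281583 = 0 + 281583 = 281583$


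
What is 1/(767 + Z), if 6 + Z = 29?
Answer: 1/790 ≈ 0.0012658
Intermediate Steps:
Z = 23 (Z = -6 + 29 = 23)
1/(767 + Z) = 1/(767 + 23) = 1/790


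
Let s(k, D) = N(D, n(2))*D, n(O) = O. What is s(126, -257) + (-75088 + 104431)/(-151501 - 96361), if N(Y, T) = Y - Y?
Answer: -29343/247862 ≈ -0.11838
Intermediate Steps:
N(Y, T) = 0
s(k, D) = 0 (s(k, D) = 0*D = 0)
s(126, -257) + (-75088 + 104431)/(-151501 - 96361) = 0 + (-75088 + 104431)/(-151501 - 96361) = 0 + 29343/(-247862) = 0 + 29343*(-1/247862) = 0 - 29343/247862 = -29343/247862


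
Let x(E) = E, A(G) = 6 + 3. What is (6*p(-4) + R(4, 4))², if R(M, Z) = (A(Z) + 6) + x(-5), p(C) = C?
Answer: 196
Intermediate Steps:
A(G) = 9
R(M, Z) = 10 (R(M, Z) = (9 + 6) - 5 = 15 - 5 = 10)
(6*p(-4) + R(4, 4))² = (6*(-4) + 10)² = (-24 + 10)² = (-14)² = 196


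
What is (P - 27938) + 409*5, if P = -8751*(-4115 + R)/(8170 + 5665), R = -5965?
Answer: -54003915/2767 ≈ -19517.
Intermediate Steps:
P = 17642016/2767 (P = -8751*(-4115 - 5965)/(8170 + 5665) = -8751/(13835/(-10080)) = -8751/(13835*(-1/10080)) = -8751/(-2767/2016) = -8751*(-2016/2767) = 17642016/2767 ≈ 6375.9)
(P - 27938) + 409*5 = (17642016/2767 - 27938) + 409*5 = -59662430/2767 + 2045 = -54003915/2767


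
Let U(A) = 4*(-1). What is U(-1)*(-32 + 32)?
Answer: 0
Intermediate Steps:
U(A) = -4
U(-1)*(-32 + 32) = -4*(-32 + 32) = -4*0 = 0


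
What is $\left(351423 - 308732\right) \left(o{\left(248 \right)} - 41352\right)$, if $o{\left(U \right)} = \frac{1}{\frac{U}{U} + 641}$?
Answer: $- \frac{1133359942253}{642} \approx -1.7654 \cdot 10^{9}$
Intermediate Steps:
$o{\left(U \right)} = \frac{1}{642}$ ($o{\left(U \right)} = \frac{1}{1 + 641} = \frac{1}{642}$)
$\left(351423 - 308732\right) \left(o{\left(248 \right)} - 41352\right) = \left(351423 - 308732\right) \left(\frac{1}{642} - 41352\right) = 42691 \left(- \frac{26547983}{642}\right) = - \frac{1133359942253}{642}$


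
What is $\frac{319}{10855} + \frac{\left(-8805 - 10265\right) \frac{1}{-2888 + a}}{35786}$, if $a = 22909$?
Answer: $\frac{114173702782}{3888649098815} \approx 0.029361$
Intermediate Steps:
$\frac{319}{10855} + \frac{\left(-8805 - 10265\right) \frac{1}{-2888 + a}}{35786} = \frac{319}{10855} + \frac{\left(-8805 - 10265\right) \frac{1}{-2888 + 22909}}{35786} = 319 \cdot \frac{1}{10855} + - \frac{19070}{20021} \cdot \frac{1}{35786} = \frac{319}{10855} + \left(-19070\right) \frac{1}{20021} \cdot \frac{1}{35786} = \frac{319}{10855} - \frac{9535}{358235753} = \frac{114173702782}{3888649098815}$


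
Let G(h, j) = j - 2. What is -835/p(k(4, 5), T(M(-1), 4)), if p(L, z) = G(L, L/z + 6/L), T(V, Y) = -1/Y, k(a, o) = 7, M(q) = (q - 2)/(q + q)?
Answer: 5845/204 ≈ 28.652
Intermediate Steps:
M(q) = (-2 + q)/(2*q) (M(q) = (-2 + q)/((2*q)) = (-2 + q)*(1/(2*q)) = (-2 + q)/(2*q))
G(h, j) = -2 + j
p(L, z) = -2 + 6/L + L/z (p(L, z) = -2 + (L/z + 6/L) = -2 + (6/L + L/z) = -2 + 6/L + L/z)
-835/p(k(4, 5), T(M(-1), 4)) = -835/(-2 + 6/7 + 7/((-1/4))) = -835/(-2 + 6*(1/7) + 7/((-1*1/4))) = -835/(-2 + 6/7 + 7/(-1/4)) = -835/(-2 + 6/7 + 7*(-4)) = -835/(-2 + 6/7 - 28) = -835/(-204/7) = -835*(-7/204) = 5845/204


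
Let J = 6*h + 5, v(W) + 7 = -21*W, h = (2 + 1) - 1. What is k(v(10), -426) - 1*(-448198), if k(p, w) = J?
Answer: 448215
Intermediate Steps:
h = 2 (h = 3 - 1 = 2)
v(W) = -7 - 21*W
J = 17 (J = 6*2 + 5 = 12 + 5 = 17)
k(p, w) = 17
k(v(10), -426) - 1*(-448198) = 17 - 1*(-448198) = 17 + 448198 = 448215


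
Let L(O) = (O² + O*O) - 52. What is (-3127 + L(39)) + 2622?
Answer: 2485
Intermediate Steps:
L(O) = -52 + 2*O² (L(O) = (O² + O²) - 52 = 2*O² - 52 = -52 + 2*O²)
(-3127 + L(39)) + 2622 = (-3127 + (-52 + 2*39²)) + 2622 = (-3127 + (-52 + 2*1521)) + 2622 = (-3127 + (-52 + 3042)) + 2622 = (-3127 + 2990) + 2622 = -137 + 2622 = 2485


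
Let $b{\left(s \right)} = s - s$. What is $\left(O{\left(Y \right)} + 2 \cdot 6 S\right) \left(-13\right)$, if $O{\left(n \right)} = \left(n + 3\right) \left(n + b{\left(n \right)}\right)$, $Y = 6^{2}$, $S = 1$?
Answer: $-18408$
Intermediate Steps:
$b{\left(s \right)} = 0$
$Y = 36$
$O{\left(n \right)} = n \left(3 + n\right)$ ($O{\left(n \right)} = \left(n + 3\right) \left(n + 0\right) = \left(3 + n\right) n = n \left(3 + n\right)$)
$\left(O{\left(Y \right)} + 2 \cdot 6 S\right) \left(-13\right) = \left(36 \left(3 + 36\right) + 2 \cdot 6 \cdot 1\right) \left(-13\right) = \left(36 \cdot 39 + 12 \cdot 1\right) \left(-13\right) = \left(1404 + 12\right) \left(-13\right) = 1416 \left(-13\right) = -18408$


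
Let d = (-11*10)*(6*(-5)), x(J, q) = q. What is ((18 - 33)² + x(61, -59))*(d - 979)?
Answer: 385286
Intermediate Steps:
d = 3300 (d = -110*(-30) = 3300)
((18 - 33)² + x(61, -59))*(d - 979) = ((18 - 33)² - 59)*(3300 - 979) = ((-15)² - 59)*2321 = (225 - 59)*2321 = 166*2321 = 385286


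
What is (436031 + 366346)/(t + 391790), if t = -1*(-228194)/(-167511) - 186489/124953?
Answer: 5598184859371197/2733499171478603 ≈ 2.0480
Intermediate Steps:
t = -19917494587/6977000661 (t = 228194*(-1/167511) - 186489*1/124953 = -228194/167511 - 62163/41651 = -19917494587/6977000661 ≈ -2.8547)
(436031 + 366346)/(t + 391790) = (436031 + 366346)/(-19917494587/6977000661 + 391790) = 802377/(2733499171478603/6977000661) = 802377*(6977000661/2733499171478603) = 5598184859371197/2733499171478603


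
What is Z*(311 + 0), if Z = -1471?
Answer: -457481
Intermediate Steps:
Z*(311 + 0) = -1471*(311 + 0) = -1471*311 = -457481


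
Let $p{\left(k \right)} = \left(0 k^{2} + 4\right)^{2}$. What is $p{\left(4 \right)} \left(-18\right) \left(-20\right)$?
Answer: $5760$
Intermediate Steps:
$p{\left(k \right)} = 16$ ($p{\left(k \right)} = \left(0 + 4\right)^{2} = 4^{2} = 16$)
$p{\left(4 \right)} \left(-18\right) \left(-20\right) = 16 \left(-18\right) \left(-20\right) = \left(-288\right) \left(-20\right) = 5760$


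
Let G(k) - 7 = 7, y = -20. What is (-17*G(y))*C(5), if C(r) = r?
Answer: -1190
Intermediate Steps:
G(k) = 14 (G(k) = 7 + 7 = 14)
(-17*G(y))*C(5) = -17*14*5 = -238*5 = -1190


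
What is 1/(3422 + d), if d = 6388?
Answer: 1/9810 ≈ 0.00010194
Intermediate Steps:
1/(3422 + d) = 1/(3422 + 6388) = 1/9810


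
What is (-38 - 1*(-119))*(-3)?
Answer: -243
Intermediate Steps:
(-38 - 1*(-119))*(-3) = (-38 + 119)*(-3) = 81*(-3) = -243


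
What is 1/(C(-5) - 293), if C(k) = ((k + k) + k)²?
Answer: -1/68 ≈ -0.014706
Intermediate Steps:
C(k) = 9*k² (C(k) = (2*k + k)² = (3*k)² = 9*k²)
1/(C(-5) - 293) = 1/(9*(-5)² - 293) = 1/(9*25 - 293) = 1/(225 - 293) = 1/(-68) = -1/68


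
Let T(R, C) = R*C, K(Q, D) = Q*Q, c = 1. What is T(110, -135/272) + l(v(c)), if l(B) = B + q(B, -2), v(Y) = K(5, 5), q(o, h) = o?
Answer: -625/136 ≈ -4.5956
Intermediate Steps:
K(Q, D) = Q²
T(R, C) = C*R
v(Y) = 25 (v(Y) = 5² = 25)
l(B) = 2*B (l(B) = B + B = 2*B)
T(110, -135/272) + l(v(c)) = -135/272*110 + 2*25 = -135*1/272*110 + 50 = -135/272*110 + 50 = -7425/136 + 50 = -625/136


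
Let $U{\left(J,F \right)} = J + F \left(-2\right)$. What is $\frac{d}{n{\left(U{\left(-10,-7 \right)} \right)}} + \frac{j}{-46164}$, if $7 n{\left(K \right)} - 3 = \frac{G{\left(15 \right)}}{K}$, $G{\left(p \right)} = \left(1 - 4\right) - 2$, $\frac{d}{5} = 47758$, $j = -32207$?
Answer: $\frac{44094038447}{46164} \approx 9.5516 \cdot 10^{5}$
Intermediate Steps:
$d = 238790$ ($d = 5 \cdot 47758 = 238790$)
$G{\left(p \right)} = -5$ ($G{\left(p \right)} = -3 - 2 = -5$)
$U{\left(J,F \right)} = J - 2 F$
$n{\left(K \right)} = \frac{3}{7} - \frac{5}{7 K}$ ($n{\left(K \right)} = \frac{3}{7} + \frac{\left(-5\right) \frac{1}{K}}{7} = \frac{3}{7} - \frac{5}{7 K}$)
$\frac{d}{n{\left(U{\left(-10,-7 \right)} \right)}} + \frac{j}{-46164} = \frac{238790}{\frac{1}{7} \frac{1}{-10 - -14} \left(-5 + 3 \left(-10 - -14\right)\right)} - \frac{32207}{-46164} = \frac{238790}{\frac{1}{7} \frac{1}{-10 + 14} \left(-5 + 3 \left(-10 + 14\right)\right)} - - \frac{32207}{46164} = \frac{238790}{\frac{1}{7} \cdot \frac{1}{4} \left(-5 + 3 \cdot 4\right)} + \frac{32207}{46164} = \frac{238790}{\frac{1}{7} \cdot \frac{1}{4} \left(-5 + 12\right)} + \frac{32207}{46164} = \frac{238790}{\frac{1}{7} \cdot \frac{1}{4} \cdot 7} + \frac{32207}{46164} = 238790 \frac{1}{\frac{1}{4}} + \frac{32207}{46164} = 238790 \cdot 4 + \frac{32207}{46164} = 955160 + \frac{32207}{46164} = \frac{44094038447}{46164}$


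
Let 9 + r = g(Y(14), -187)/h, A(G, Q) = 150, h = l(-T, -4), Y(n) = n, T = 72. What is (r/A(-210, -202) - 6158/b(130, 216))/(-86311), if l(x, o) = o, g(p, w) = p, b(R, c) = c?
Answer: 772/2330397 ≈ 0.00033127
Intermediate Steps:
h = -4
r = -25/2 (r = -9 + 14/(-4) = -9 + 14*(-¼) = -9 - 7/2 = -25/2 ≈ -12.500)
(r/A(-210, -202) - 6158/b(130, 216))/(-86311) = (-25/2/150 - 6158/216)/(-86311) = (-25/2*1/150 - 6158*1/216)*(-1/86311) = (-1/12 - 3079/108)*(-1/86311) = -772/27*(-1/86311) = 772/2330397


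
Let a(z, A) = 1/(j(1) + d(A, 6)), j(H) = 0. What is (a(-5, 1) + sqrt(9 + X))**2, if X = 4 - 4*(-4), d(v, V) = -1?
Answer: (-1 + sqrt(29))**2 ≈ 19.230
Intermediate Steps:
X = 20 (X = 4 + 16 = 20)
a(z, A) = -1 (a(z, A) = 1/(0 - 1) = 1/(-1) = -1)
(a(-5, 1) + sqrt(9 + X))**2 = (-1 + sqrt(9 + 20))**2 = (-1 + sqrt(29))**2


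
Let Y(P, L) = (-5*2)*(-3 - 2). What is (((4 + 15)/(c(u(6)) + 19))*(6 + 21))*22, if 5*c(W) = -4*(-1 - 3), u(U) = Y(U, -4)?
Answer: 18810/37 ≈ 508.38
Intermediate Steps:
Y(P, L) = 50 (Y(P, L) = -10*(-5) = 50)
u(U) = 50
c(W) = 16/5 (c(W) = (-4*(-1 - 3))/5 = (-4*(-4))/5 = (⅕)*16 = 16/5)
(((4 + 15)/(c(u(6)) + 19))*(6 + 21))*22 = (((4 + 15)/(16/5 + 19))*(6 + 21))*22 = ((19/(111/5))*27)*22 = ((19*(5/111))*27)*22 = ((95/111)*27)*22 = (855/37)*22 = 18810/37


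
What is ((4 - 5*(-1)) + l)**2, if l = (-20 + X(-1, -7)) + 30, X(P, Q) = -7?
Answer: 144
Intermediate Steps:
l = 3 (l = (-20 - 7) + 30 = -27 + 30 = 3)
((4 - 5*(-1)) + l)**2 = ((4 - 5*(-1)) + 3)**2 = ((4 + 5) + 3)**2 = (9 + 3)**2 = 12**2 = 144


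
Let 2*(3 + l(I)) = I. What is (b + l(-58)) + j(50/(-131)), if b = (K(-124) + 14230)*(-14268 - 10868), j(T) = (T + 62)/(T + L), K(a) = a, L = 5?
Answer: -214513902968/605 ≈ -3.5457e+8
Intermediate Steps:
l(I) = -3 + I/2
j(T) = (62 + T)/(5 + T) (j(T) = (T + 62)/(T + 5) = (62 + T)/(5 + T))
b = -354568416 (b = (-124 + 14230)*(-14268 - 10868) = 14106*(-25136) = -354568416)
(b + l(-58)) + j(50/(-131)) = (-354568416 + (-3 + (1/2)*(-58))) + (62 + 50/(-131))/(5 + 50/(-131)) = (-354568416 + (-3 - 29)) + (62 + 50*(-1/131))/(5 + 50*(-1/131)) = (-354568416 - 32) + (62 - 50/131)/(5 - 50/131) = -354568448 + (8072/131)/(605/131) = -354568448 + (131/605)*(8072/131) = -354568448 + 8072/605 = -214513902968/605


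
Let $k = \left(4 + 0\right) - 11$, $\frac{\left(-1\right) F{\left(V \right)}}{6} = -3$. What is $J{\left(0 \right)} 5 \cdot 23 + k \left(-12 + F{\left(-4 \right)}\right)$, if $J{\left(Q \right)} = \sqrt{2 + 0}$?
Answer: $-42 + 115 \sqrt{2} \approx 120.63$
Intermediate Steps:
$F{\left(V \right)} = 18$ ($F{\left(V \right)} = \left(-6\right) \left(-3\right) = 18$)
$J{\left(Q \right)} = \sqrt{2}$
$k = -7$ ($k = 4 - 11 = -7$)
$J{\left(0 \right)} 5 \cdot 23 + k \left(-12 + F{\left(-4 \right)}\right) = \sqrt{2} \cdot 5 \cdot 23 - 7 \left(-12 + 18\right) = \sqrt{2} \cdot 115 - 42 = 115 \sqrt{2} - 42 = -42 + 115 \sqrt{2}$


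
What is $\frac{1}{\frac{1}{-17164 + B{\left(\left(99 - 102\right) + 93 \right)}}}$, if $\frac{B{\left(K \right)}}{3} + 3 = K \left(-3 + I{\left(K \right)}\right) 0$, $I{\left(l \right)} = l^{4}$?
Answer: $-17173$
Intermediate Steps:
$B{\left(K \right)} = -9$ ($B{\left(K \right)} = -9 + 3 K \left(-3 + K^{4}\right) 0 = -9 + 3 \cdot 0 = -9 + 0 = -9$)
$\frac{1}{\frac{1}{-17164 + B{\left(\left(99 - 102\right) + 93 \right)}}} = \frac{1}{\frac{1}{-17164 - 9}} = \frac{1}{\frac{1}{-17173}} = \frac{1}{- \frac{1}{17173}} = -17173$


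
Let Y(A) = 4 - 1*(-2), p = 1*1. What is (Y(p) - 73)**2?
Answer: 4489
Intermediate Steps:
p = 1
Y(A) = 6 (Y(A) = 4 + 2 = 6)
(Y(p) - 73)**2 = (6 - 73)**2 = (-67)**2 = 4489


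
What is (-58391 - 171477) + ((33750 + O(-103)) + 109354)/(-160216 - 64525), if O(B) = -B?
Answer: -51660907395/224741 ≈ -2.2987e+5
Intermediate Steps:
(-58391 - 171477) + ((33750 + O(-103)) + 109354)/(-160216 - 64525) = (-58391 - 171477) + ((33750 - 1*(-103)) + 109354)/(-160216 - 64525) = -229868 + ((33750 + 103) + 109354)/(-224741) = -229868 + (33853 + 109354)*(-1/224741) = -229868 + 143207*(-1/224741) = -229868 - 143207/224741 = -51660907395/224741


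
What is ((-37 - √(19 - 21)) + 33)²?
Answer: 14 + 8*I*√2 ≈ 14.0 + 11.314*I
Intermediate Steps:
((-37 - √(19 - 21)) + 33)² = ((-37 - √(-2)) + 33)² = ((-37 - I*√2) + 33)² = (-4 - I*√2)²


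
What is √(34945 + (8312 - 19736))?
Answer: √23521 ≈ 153.37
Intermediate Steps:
√(34945 + (8312 - 19736)) = √(34945 - 11424) = √23521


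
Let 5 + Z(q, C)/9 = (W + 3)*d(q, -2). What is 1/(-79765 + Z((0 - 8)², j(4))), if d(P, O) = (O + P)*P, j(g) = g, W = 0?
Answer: 1/27326 ≈ 3.6595e-5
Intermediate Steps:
d(P, O) = P*(O + P)
Z(q, C) = -45 + 27*q*(-2 + q) (Z(q, C) = -45 + 9*((0 + 3)*(q*(-2 + q))) = -45 + 9*(3*(q*(-2 + q))) = -45 + 9*(3*q*(-2 + q)) = -45 + 27*q*(-2 + q))
1/(-79765 + Z((0 - 8)², j(4))) = 1/(-79765 + (-45 + 27*(0 - 8)²*(-2 + (0 - 8)²))) = 1/(-79765 + (-45 + 27*(-8)²*(-2 + (-8)²))) = 1/(-79765 + (-45 + 27*64*(-2 + 64))) = 1/(-79765 + (-45 + 27*64*62)) = 1/(-79765 + (-45 + 107136)) = 1/(-79765 + 107091) = 1/27326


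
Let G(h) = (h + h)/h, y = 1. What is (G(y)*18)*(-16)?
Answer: -576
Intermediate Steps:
G(h) = 2 (G(h) = (2*h)/h = 2)
(G(y)*18)*(-16) = (2*18)*(-16) = 36*(-16) = -576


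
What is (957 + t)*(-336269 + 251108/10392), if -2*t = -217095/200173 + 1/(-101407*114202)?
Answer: -3878196969732532490965175935/12045262944458022312 ≈ -3.2197e+8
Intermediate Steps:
t = 2514151624448503/4636359870846044 (t = -(-217095/200173 + 1/(-101407*114202))/2 = -(-217095*1/200173 - 1/101407*1/114202)/2 = -(-217095/200173 - 1/11580882214)/2 = -½*(-2514151624448503/2318179935423022) = 2514151624448503/4636359870846044 ≈ 0.54227)
(957 + t)*(-336269 + 251108/10392) = (957 + 2514151624448503/4636359870846044)*(-336269 + 251108/10392) = 4439510548024112611*(-336269 + 251108*(1/10392))/4636359870846044 = 4439510548024112611*(-336269 + 62777/2598)/4636359870846044 = (4439510548024112611/4636359870846044)*(-873564085/2598) = -3878196969732532490965175935/12045262944458022312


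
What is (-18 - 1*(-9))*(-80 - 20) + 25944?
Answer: 26844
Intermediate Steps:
(-18 - 1*(-9))*(-80 - 20) + 25944 = (-18 + 9)*(-100) + 25944 = -9*(-100) + 25944 = 900 + 25944 = 26844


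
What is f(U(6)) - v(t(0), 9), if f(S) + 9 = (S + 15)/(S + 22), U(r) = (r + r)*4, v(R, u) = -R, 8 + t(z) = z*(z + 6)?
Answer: -161/10 ≈ -16.100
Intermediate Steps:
t(z) = -8 + z*(6 + z) (t(z) = -8 + z*(z + 6) = -8 + z*(6 + z))
U(r) = 8*r (U(r) = (2*r)*4 = 8*r)
f(S) = -9 + (15 + S)/(22 + S) (f(S) = -9 + (S + 15)/(S + 22) = -9 + (15 + S)/(22 + S))
f(U(6)) - v(t(0), 9) = (-183 - 64*6)/(22 + 8*6) - (-1)*(-8 + 0² + 6*0) = (-183 - 8*48)/(22 + 48) - (-1)*(-8 + 0 + 0) = (-183 - 384)/70 - (-1)*(-8) = (1/70)*(-567) - 1*8 = -81/10 - 8 = -161/10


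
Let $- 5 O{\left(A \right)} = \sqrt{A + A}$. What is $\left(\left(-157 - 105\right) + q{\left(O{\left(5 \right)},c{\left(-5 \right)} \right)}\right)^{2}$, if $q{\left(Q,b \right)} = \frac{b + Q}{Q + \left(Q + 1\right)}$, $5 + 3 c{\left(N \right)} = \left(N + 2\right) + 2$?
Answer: $\frac{596234}{9} - \frac{7720 \sqrt{10}}{9} \approx 63536.0$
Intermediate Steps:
$c{\left(N \right)} = - \frac{1}{3} + \frac{N}{3}$ ($c{\left(N \right)} = - \frac{5}{3} + \frac{\left(N + 2\right) + 2}{3} = - \frac{5}{3} + \frac{\left(2 + N\right) + 2}{3} = - \frac{5}{3} + \frac{4 + N}{3} = - \frac{5}{3} + \left(\frac{4}{3} + \frac{N}{3}\right) = - \frac{1}{3} + \frac{N}{3}$)
$O{\left(A \right)} = - \frac{\sqrt{2} \sqrt{A}}{5}$ ($O{\left(A \right)} = - \frac{\sqrt{A + A}}{5} = - \frac{\sqrt{2 A}}{5} = - \frac{\sqrt{2} \sqrt{A}}{5}$)
$q{\left(Q,b \right)} = \frac{Q + b}{1 + 2 Q}$ ($q{\left(Q,b \right)} = \frac{Q + b}{Q + \left(1 + Q\right)} = \frac{Q + b}{1 + 2 Q}$)
$\left(\left(-157 - 105\right) + q{\left(O{\left(5 \right)},c{\left(-5 \right)} \right)}\right)^{2} = \left(\left(-157 - 105\right) + \frac{- \frac{\sqrt{2} \sqrt{5}}{5} + \left(- \frac{1}{3} + \frac{1}{3} \left(-5\right)\right)}{1 + 2 \left(- \frac{\sqrt{2} \sqrt{5}}{5}\right)}\right)^{2} = \left(\left(-157 - 105\right) + \frac{- \frac{\sqrt{10}}{5} - 2}{1 + 2 \left(- \frac{\sqrt{10}}{5}\right)}\right)^{2} = \left(-262 + \frac{- \frac{\sqrt{10}}{5} - 2}{1 - \frac{2 \sqrt{10}}{5}}\right)^{2} = \left(-262 + \frac{-2 - \frac{\sqrt{10}}{5}}{1 - \frac{2 \sqrt{10}}{5}}\right)^{2}$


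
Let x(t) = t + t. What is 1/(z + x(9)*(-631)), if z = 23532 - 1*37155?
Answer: -1/24981 ≈ -4.0030e-5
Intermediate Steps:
x(t) = 2*t
z = -13623 (z = 23532 - 37155 = -13623)
1/(z + x(9)*(-631)) = 1/(-13623 + (2*9)*(-631)) = 1/(-13623 + 18*(-631)) = 1/(-13623 - 11358) = 1/(-24981) = -1/24981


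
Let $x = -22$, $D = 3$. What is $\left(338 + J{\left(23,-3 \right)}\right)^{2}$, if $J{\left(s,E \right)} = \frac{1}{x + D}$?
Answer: $\frac{41229241}{361} \approx 1.1421 \cdot 10^{5}$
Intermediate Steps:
$J{\left(s,E \right)} = - \frac{1}{19}$ ($J{\left(s,E \right)} = \frac{1}{-22 + 3} = \frac{1}{-19} = - \frac{1}{19}$)
$\left(338 + J{\left(23,-3 \right)}\right)^{2} = \left(338 - \frac{1}{19}\right)^{2} = \left(\frac{6421}{19}\right)^{2} = \frac{41229241}{361}$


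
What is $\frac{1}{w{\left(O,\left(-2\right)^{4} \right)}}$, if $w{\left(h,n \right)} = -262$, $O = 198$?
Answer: $- \frac{1}{262} \approx -0.0038168$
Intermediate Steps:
$\frac{1}{w{\left(O,\left(-2\right)^{4} \right)}} = \frac{1}{-262} = - \frac{1}{262}$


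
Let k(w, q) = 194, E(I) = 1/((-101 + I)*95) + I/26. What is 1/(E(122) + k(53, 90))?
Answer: 25935/5153098 ≈ 0.0050329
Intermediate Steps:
E(I) = I/26 + 1/(95*(-101 + I)) (E(I) = (1/95)/(-101 + I) + I*(1/26) = 1/(95*(-101 + I)) + I/26 = I/26 + 1/(95*(-101 + I)))
1/(E(122) + k(53, 90)) = 1/((26 - 9595*122 + 95*122²)/(2470*(-101 + 122)) + 194) = 1/((1/2470)*(26 - 1170590 + 95*14884)/21 + 194) = 1/((1/2470)*(1/21)*(26 - 1170590 + 1413980) + 194) = 1/((1/2470)*(1/21)*243416 + 194) = 1/(121708/25935 + 194) = 1/(5153098/25935) = 25935/5153098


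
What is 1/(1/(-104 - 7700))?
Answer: -7804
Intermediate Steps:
1/(1/(-104 - 7700)) = 1/(1/(-7804)) = 1/(-1/7804) = -7804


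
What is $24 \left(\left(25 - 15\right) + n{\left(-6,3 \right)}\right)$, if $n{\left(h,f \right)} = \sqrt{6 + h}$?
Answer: $240$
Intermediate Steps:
$24 \left(\left(25 - 15\right) + n{\left(-6,3 \right)}\right) = 24 \left(\left(25 - 15\right) + \sqrt{6 - 6}\right) = 24 \left(\left(25 - 15\right) + \sqrt{0}\right) = 24 \left(10 + 0\right) = 24 \cdot 10 = 240$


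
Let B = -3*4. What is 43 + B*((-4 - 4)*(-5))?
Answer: -437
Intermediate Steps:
B = -12
43 + B*((-4 - 4)*(-5)) = 43 - 12*(-4 - 4)*(-5) = 43 - (-96)*(-5) = 43 - 12*40 = 43 - 480 = -437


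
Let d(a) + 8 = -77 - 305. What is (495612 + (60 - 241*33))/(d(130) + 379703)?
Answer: 487719/379313 ≈ 1.2858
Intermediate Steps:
d(a) = -390 (d(a) = -8 + (-77 - 305) = -8 - 382 = -390)
(495612 + (60 - 241*33))/(d(130) + 379703) = (495612 + (60 - 241*33))/(-390 + 379703) = (495612 + (60 - 7953))/379313 = (495612 - 7893)*(1/379313) = 487719*(1/379313) = 487719/379313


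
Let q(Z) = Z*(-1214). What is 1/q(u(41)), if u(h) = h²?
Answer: -1/2040734 ≈ -4.9002e-7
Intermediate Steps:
q(Z) = -1214*Z
1/q(u(41)) = 1/(-1214*41²) = 1/(-1214*1681) = 1/(-2040734) = -1/2040734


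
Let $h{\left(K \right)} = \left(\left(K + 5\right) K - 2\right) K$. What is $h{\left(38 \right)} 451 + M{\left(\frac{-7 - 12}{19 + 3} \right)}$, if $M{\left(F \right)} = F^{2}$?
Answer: $\frac{13537100905}{484} \approx 2.7969 \cdot 10^{7}$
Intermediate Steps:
$h{\left(K \right)} = K \left(-2 + K \left(5 + K\right)\right)$ ($h{\left(K \right)} = \left(\left(5 + K\right) K - 2\right) K = \left(K \left(5 + K\right) - 2\right) K = \left(-2 + K \left(5 + K\right)\right) K = K \left(-2 + K \left(5 + K\right)\right)$)
$h{\left(38 \right)} 451 + M{\left(\frac{-7 - 12}{19 + 3} \right)} = 38 \left(-2 + 38^{2} + 5 \cdot 38\right) 451 + \left(\frac{-7 - 12}{19 + 3}\right)^{2} = 38 \left(-2 + 1444 + 190\right) 451 + \left(\frac{-7 - 12}{22}\right)^{2} = 38 \cdot 1632 \cdot 451 + \left(\left(-19\right) \frac{1}{22}\right)^{2} = 62016 \cdot 451 + \left(- \frac{19}{22}\right)^{2} = 27969216 + \frac{361}{484} = \frac{13537100905}{484}$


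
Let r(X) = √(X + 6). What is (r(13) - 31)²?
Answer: (31 - √19)² ≈ 709.75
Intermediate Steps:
r(X) = √(6 + X)
(r(13) - 31)² = (√(6 + 13) - 31)² = (√19 - 31)² = (-31 + √19)²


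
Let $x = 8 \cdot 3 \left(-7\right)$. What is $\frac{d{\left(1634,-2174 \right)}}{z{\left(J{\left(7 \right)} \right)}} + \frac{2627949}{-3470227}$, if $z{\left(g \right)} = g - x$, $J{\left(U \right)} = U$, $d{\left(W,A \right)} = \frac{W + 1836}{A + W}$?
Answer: $- \frac{26038286819}{32793645150} \approx -0.794$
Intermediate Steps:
$d{\left(W,A \right)} = \frac{1836 + W}{A + W}$
$x = -168$ ($x = 24 \left(-7\right) = -168$)
$z{\left(g \right)} = 168 + g$ ($z{\left(g \right)} = g - -168 = g + 168 = 168 + g$)
$\frac{d{\left(1634,-2174 \right)}}{z{\left(J{\left(7 \right)} \right)}} + \frac{2627949}{-3470227} = \frac{\frac{1}{-2174 + 1634} \left(1836 + 1634\right)}{168 + 7} + \frac{2627949}{-3470227} = \frac{\frac{1}{-540} \cdot 3470}{175} + 2627949 \left(- \frac{1}{3470227}\right) = \left(- \frac{1}{540}\right) 3470 \cdot \frac{1}{175} - \frac{2627949}{3470227} = \left(- \frac{347}{54}\right) \frac{1}{175} - \frac{2627949}{3470227} = - \frac{347}{9450} - \frac{2627949}{3470227} = - \frac{26038286819}{32793645150}$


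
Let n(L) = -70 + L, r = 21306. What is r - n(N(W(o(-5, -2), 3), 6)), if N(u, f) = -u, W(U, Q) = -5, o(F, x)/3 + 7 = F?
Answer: 21371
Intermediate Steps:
o(F, x) = -21 + 3*F
r - n(N(W(o(-5, -2), 3), 6)) = 21306 - (-70 - 1*(-5)) = 21306 - (-70 + 5) = 21306 - 1*(-65) = 21306 + 65 = 21371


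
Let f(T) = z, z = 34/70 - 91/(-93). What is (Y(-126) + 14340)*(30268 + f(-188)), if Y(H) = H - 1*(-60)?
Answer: 468791970348/1085 ≈ 4.3207e+8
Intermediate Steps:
Y(H) = 60 + H (Y(H) = H + 60 = 60 + H)
z = 4766/3255 (z = 34*(1/70) - 91*(-1/93) = 17/35 + 91/93 = 4766/3255 ≈ 1.4642)
f(T) = 4766/3255
(Y(-126) + 14340)*(30268 + f(-188)) = ((60 - 126) + 14340)*(30268 + 4766/3255) = (-66 + 14340)*(98527106/3255) = 14274*(98527106/3255) = 468791970348/1085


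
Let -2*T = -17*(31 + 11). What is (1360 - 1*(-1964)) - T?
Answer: 2967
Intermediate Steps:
T = 357 (T = -(-17)*(31 + 11)/2 = -(-17)*42/2 = -½*(-714) = 357)
(1360 - 1*(-1964)) - T = (1360 - 1*(-1964)) - 1*357 = (1360 + 1964) - 357 = 3324 - 357 = 2967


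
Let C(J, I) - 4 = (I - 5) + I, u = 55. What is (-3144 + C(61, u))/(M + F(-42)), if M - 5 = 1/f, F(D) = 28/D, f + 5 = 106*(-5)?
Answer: -4871175/6952 ≈ -700.69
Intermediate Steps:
f = -535 (f = -5 + 106*(-5) = -5 - 530 = -535)
C(J, I) = -1 + 2*I (C(J, I) = 4 + ((I - 5) + I) = 4 + ((-5 + I) + I) = 4 + (-5 + 2*I) = -1 + 2*I)
M = 2674/535 (M = 5 + 1/(-535) = 5 - 1/535 = 2674/535 ≈ 4.9981)
(-3144 + C(61, u))/(M + F(-42)) = (-3144 + (-1 + 2*55))/(2674/535 + 28/(-42)) = (-3144 + (-1 + 110))/(2674/535 + 28*(-1/42)) = (-3144 + 109)/(2674/535 - ⅔) = -3035/6952/1605 = -3035*1605/6952 = -4871175/6952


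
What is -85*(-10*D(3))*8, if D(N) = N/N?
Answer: 6800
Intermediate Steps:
D(N) = 1
-85*(-10*D(3))*8 = -85*(-10*1)*8 = -(-850)*8 = -85*(-80) = 6800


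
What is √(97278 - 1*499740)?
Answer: 3*I*√44718 ≈ 634.4*I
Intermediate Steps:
√(97278 - 1*499740) = √(97278 - 499740) = √(-402462) = 3*I*√44718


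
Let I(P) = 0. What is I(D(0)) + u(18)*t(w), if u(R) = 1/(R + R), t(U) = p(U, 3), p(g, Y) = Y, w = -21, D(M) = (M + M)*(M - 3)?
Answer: 1/12 ≈ 0.083333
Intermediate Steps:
D(M) = 2*M*(-3 + M) (D(M) = (2*M)*(-3 + M) = 2*M*(-3 + M))
t(U) = 3
u(R) = 1/(2*R)
I(D(0)) + u(18)*t(w) = 0 + ((½)/18)*3 = 0 + ((½)*(1/18))*3 = 0 + (1/36)*3 = 0 + 1/12 = 1/12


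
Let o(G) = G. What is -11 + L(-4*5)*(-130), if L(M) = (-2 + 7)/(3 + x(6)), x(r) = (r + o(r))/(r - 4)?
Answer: -749/9 ≈ -83.222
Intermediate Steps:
x(r) = 2*r/(-4 + r) (x(r) = (r + r)/(r - 4) = (2*r)/(-4 + r) = 2*r/(-4 + r))
L(M) = 5/9 (L(M) = (-2 + 7)/(3 + 2*6/(-4 + 6)) = 5/(3 + 2*6/2) = 5/(3 + 2*6*(½)) = 5/(3 + 6) = 5/9)
-11 + L(-4*5)*(-130) = -11 + (5/9)*(-130) = -11 - 650/9 = -749/9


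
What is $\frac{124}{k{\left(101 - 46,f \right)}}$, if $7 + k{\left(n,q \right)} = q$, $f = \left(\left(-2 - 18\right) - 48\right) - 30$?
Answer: $- \frac{124}{105} \approx -1.181$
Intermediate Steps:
$f = -98$ ($f = \left(\left(-2 - 18\right) - 48\right) - 30 = \left(-20 - 48\right) - 30 = -68 - 30 = -98$)
$k{\left(n,q \right)} = -7 + q$
$\frac{124}{k{\left(101 - 46,f \right)}} = \frac{124}{-7 - 98} = \frac{124}{-105} = 124 \left(- \frac{1}{105}\right) = - \frac{124}{105}$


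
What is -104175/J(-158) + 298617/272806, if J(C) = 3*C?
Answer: 2380092459/10775837 ≈ 220.87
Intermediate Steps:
-104175/J(-158) + 298617/272806 = -104175/(3*(-158)) + 298617/272806 = -104175/(-474) + 298617*(1/272806) = -104175*(-1/474) + 298617/272806 = 34725/158 + 298617/272806 = 2380092459/10775837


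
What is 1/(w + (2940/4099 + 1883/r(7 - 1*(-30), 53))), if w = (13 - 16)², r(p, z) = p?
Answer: 151663/9192164 ≈ 0.016499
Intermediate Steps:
w = 9 (w = (-3)² = 9)
1/(w + (2940/4099 + 1883/r(7 - 1*(-30), 53))) = 1/(9 + (2940/4099 + 1883/(7 - 1*(-30)))) = 1/(9 + (2940*(1/4099) + 1883/(7 + 30))) = 1/(9 + (2940/4099 + 1883/37)) = 1/(9 + 7827197/151663) = 1/(9192164/151663) = 151663/9192164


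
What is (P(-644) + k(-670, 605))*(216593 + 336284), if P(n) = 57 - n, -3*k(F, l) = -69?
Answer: 400282948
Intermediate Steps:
k(F, l) = 23 (k(F, l) = -1/3*(-69) = 23)
(P(-644) + k(-670, 605))*(216593 + 336284) = ((57 - 1*(-644)) + 23)*(216593 + 336284) = ((57 + 644) + 23)*552877 = (701 + 23)*552877 = 724*552877 = 400282948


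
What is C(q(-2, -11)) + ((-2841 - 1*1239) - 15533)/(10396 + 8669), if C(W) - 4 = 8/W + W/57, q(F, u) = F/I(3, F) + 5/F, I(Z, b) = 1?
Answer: 2422333/2173410 ≈ 1.1145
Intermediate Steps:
q(F, u) = F + 5/F (q(F, u) = F/1 + 5/F = F*1 + 5/F = F + 5/F)
C(W) = 4 + 8/W + W/57 (C(W) = 4 + (8/W + W/57) = 4 + 8/W + W/57)
C(q(-2, -11)) + ((-2841 - 1*1239) - 15533)/(10396 + 8669) = (4 + 8/(-2 + 5/(-2)) + (-2 + 5/(-2))/57) + ((-2841 - 1*1239) - 15533)/(10396 + 8669) = (4 + 8/(-2 + 5*(-1/2)) + (-2 + 5*(-1/2))/57) + ((-2841 - 1239) - 15533)/19065 = (4 + 8/(-2 - 5/2) + (-2 - 5/2)/57) + (-4080 - 15533)*(1/19065) = (4 + 8/(-9/2) + (1/57)*(-9/2)) - 19613*1/19065 = (4 + 8*(-2/9) - 3/38) - 19613/19065 = (4 - 16/9 - 3/38) - 19613/19065 = 733/342 - 19613/19065 = 2422333/2173410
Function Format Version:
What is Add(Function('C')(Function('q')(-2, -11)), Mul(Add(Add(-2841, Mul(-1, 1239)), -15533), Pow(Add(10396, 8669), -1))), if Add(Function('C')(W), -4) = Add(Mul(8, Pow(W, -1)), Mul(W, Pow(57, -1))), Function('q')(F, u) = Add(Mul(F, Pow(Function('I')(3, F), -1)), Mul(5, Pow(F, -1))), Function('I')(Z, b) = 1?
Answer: Rational(2422333, 2173410) ≈ 1.1145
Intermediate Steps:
Function('q')(F, u) = Add(F, Mul(5, Pow(F, -1))) (Function('q')(F, u) = Add(Mul(F, Pow(1, -1)), Mul(5, Pow(F, -1))) = Add(Mul(F, 1), Mul(5, Pow(F, -1))) = Add(F, Mul(5, Pow(F, -1))))
Function('C')(W) = Add(4, Mul(8, Pow(W, -1)), Mul(Rational(1, 57), W)) (Function('C')(W) = Add(4, Add(Mul(8, Pow(W, -1)), Mul(W, Pow(57, -1)))) = Add(4, Add(Mul(8, Pow(W, -1)), Mul(W, Rational(1, 57)))) = Add(4, Add(Mul(8, Pow(W, -1)), Mul(Rational(1, 57), W))) = Add(4, Mul(8, Pow(W, -1)), Mul(Rational(1, 57), W)))
Add(Function('C')(Function('q')(-2, -11)), Mul(Add(Add(-2841, Mul(-1, 1239)), -15533), Pow(Add(10396, 8669), -1))) = Add(Add(4, Mul(8, Pow(Add(-2, Mul(5, Pow(-2, -1))), -1)), Mul(Rational(1, 57), Add(-2, Mul(5, Pow(-2, -1))))), Mul(Add(Add(-2841, Mul(-1, 1239)), -15533), Pow(Add(10396, 8669), -1))) = Add(Add(4, Mul(8, Pow(Add(-2, Mul(5, Rational(-1, 2))), -1)), Mul(Rational(1, 57), Add(-2, Mul(5, Rational(-1, 2))))), Mul(Add(Add(-2841, -1239), -15533), Pow(19065, -1))) = Add(Add(4, Mul(8, Pow(Add(-2, Rational(-5, 2)), -1)), Mul(Rational(1, 57), Add(-2, Rational(-5, 2)))), Mul(Add(-4080, -15533), Rational(1, 19065))) = Add(Add(4, Mul(8, Pow(Rational(-9, 2), -1)), Mul(Rational(1, 57), Rational(-9, 2))), Mul(-19613, Rational(1, 19065))) = Add(Add(4, Mul(8, Rational(-2, 9)), Rational(-3, 38)), Rational(-19613, 19065)) = Add(Add(4, Rational(-16, 9), Rational(-3, 38)), Rational(-19613, 19065)) = Add(Rational(733, 342), Rational(-19613, 19065)) = Rational(2422333, 2173410)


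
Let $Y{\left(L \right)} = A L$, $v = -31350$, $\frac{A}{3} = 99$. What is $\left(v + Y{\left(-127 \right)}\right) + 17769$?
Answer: $-51300$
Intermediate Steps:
$A = 297$ ($A = 3 \cdot 99 = 297$)
$Y{\left(L \right)} = 297 L$
$\left(v + Y{\left(-127 \right)}\right) + 17769 = \left(-31350 + 297 \left(-127\right)\right) + 17769 = \left(-31350 - 37719\right) + 17769 = -69069 + 17769 = -51300$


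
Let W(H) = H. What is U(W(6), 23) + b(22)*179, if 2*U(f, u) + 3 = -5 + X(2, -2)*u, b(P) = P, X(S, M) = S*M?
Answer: 3888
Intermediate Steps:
X(S, M) = M*S
U(f, u) = -4 - 2*u (U(f, u) = -3/2 + (-5 + (-2*2)*u)/2 = -3/2 + (-5 - 4*u)/2 = -3/2 + (-5/2 - 2*u) = -4 - 2*u)
U(W(6), 23) + b(22)*179 = (-4 - 2*23) + 22*179 = (-4 - 46) + 3938 = -50 + 3938 = 3888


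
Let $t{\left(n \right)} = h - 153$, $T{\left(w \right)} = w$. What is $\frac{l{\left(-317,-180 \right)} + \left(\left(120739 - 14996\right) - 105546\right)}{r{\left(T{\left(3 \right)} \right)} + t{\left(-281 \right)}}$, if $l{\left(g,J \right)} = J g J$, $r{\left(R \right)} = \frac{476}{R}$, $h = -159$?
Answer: $\frac{30811809}{460} \approx 66982.0$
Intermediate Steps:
$l{\left(g,J \right)} = g J^{2}$
$t{\left(n \right)} = -312$ ($t{\left(n \right)} = -159 - 153 = -312$)
$\frac{l{\left(-317,-180 \right)} + \left(\left(120739 - 14996\right) - 105546\right)}{r{\left(T{\left(3 \right)} \right)} + t{\left(-281 \right)}} = \frac{- 317 \left(-180\right)^{2} + \left(\left(120739 - 14996\right) - 105546\right)}{\frac{476}{3} - 312} = \frac{\left(-317\right) 32400 + \left(105743 - 105546\right)}{476 \cdot \frac{1}{3} - 312} = \frac{-10270800 + 197}{\frac{476}{3} - 312} = - \frac{10270603}{- \frac{460}{3}} = \left(-10270603\right) \left(- \frac{3}{460}\right) = \frac{30811809}{460}$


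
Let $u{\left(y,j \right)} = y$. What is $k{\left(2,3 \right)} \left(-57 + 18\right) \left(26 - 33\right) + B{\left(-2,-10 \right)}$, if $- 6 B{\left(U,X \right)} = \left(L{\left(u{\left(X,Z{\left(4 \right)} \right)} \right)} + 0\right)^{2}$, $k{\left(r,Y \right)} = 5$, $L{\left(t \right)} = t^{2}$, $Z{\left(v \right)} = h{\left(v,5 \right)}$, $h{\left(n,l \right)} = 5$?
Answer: $- \frac{905}{3} \approx -301.67$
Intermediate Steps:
$Z{\left(v \right)} = 5$
$B{\left(U,X \right)} = - \frac{X^{4}}{6}$ ($B{\left(U,X \right)} = - \frac{\left(X^{2} + 0\right)^{2}}{6} = - \frac{\left(X^{2}\right)^{2}}{6} = - \frac{X^{4}}{6}$)
$k{\left(2,3 \right)} \left(-57 + 18\right) \left(26 - 33\right) + B{\left(-2,-10 \right)} = 5 \left(-57 + 18\right) \left(26 - 33\right) - \frac{\left(-10\right)^{4}}{6} = 5 \left(\left(-39\right) \left(-7\right)\right) - \frac{5000}{3} = 5 \cdot 273 - \frac{5000}{3} = 1365 - \frac{5000}{3} = - \frac{905}{3}$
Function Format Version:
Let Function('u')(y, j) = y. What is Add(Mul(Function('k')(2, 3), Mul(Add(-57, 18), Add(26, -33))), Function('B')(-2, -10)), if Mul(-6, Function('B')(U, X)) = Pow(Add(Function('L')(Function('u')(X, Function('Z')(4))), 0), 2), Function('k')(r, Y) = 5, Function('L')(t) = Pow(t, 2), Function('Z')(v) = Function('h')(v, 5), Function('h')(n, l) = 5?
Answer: Rational(-905, 3) ≈ -301.67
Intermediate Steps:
Function('Z')(v) = 5
Function('B')(U, X) = Mul(Rational(-1, 6), Pow(X, 4)) (Function('B')(U, X) = Mul(Rational(-1, 6), Pow(Add(Pow(X, 2), 0), 2)) = Mul(Rational(-1, 6), Pow(Pow(X, 2), 2)) = Mul(Rational(-1, 6), Pow(X, 4)))
Add(Mul(Function('k')(2, 3), Mul(Add(-57, 18), Add(26, -33))), Function('B')(-2, -10)) = Add(Mul(5, Mul(Add(-57, 18), Add(26, -33))), Mul(Rational(-1, 6), Pow(-10, 4))) = Add(Mul(5, Mul(-39, -7)), Mul(Rational(-1, 6), 10000)) = Add(Mul(5, 273), Rational(-5000, 3)) = Add(1365, Rational(-5000, 3)) = Rational(-905, 3)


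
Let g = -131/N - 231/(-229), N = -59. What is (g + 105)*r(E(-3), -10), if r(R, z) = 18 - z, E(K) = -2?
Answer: 40943924/13511 ≈ 3030.4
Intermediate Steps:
g = 43628/13511 (g = -131/(-59) - 231/(-229) = -131*(-1/59) - 231*(-1/229) = 131/59 + 231/229 = 43628/13511 ≈ 3.2291)
(g + 105)*r(E(-3), -10) = (43628/13511 + 105)*(18 - 1*(-10)) = 1462283*(18 + 10)/13511 = (1462283/13511)*28 = 40943924/13511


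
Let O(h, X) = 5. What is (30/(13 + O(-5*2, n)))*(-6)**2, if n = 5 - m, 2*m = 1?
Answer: 60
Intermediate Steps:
m = 1/2 (m = (1/2)*1 = 1/2 ≈ 0.50000)
n = 9/2 (n = 5 - 1*1/2 = 5 - 1/2 = 9/2 ≈ 4.5000)
(30/(13 + O(-5*2, n)))*(-6)**2 = (30/(13 + 5))*(-6)**2 = (30/18)*36 = (30*(1/18))*36 = (5/3)*36 = 60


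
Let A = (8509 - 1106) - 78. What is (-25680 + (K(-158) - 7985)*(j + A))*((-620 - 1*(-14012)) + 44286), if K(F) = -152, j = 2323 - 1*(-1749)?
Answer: -5350388293782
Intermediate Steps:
A = 7325 (A = 7403 - 78 = 7325)
j = 4072 (j = 2323 + 1749 = 4072)
(-25680 + (K(-158) - 7985)*(j + A))*((-620 - 1*(-14012)) + 44286) = (-25680 + (-152 - 7985)*(4072 + 7325))*((-620 - 1*(-14012)) + 44286) = (-25680 - 8137*11397)*((-620 + 14012) + 44286) = (-25680 - 92737389)*(13392 + 44286) = -92763069*57678 = -5350388293782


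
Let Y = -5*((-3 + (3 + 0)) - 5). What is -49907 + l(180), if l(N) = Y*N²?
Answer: 760093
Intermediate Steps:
Y = 25 (Y = -5*((-3 + 3) - 5) = -5*(0 - 5) = -5*(-5) = 25)
l(N) = 25*N²
-49907 + l(180) = -49907 + 25*180² = -49907 + 25*32400 = -49907 + 810000 = 760093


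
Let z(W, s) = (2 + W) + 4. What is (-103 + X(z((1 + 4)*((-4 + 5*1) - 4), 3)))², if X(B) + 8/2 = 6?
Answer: 10201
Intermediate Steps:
z(W, s) = 6 + W
X(B) = 2 (X(B) = -4 + 6 = 2)
(-103 + X(z((1 + 4)*((-4 + 5*1) - 4), 3)))² = (-103 + 2)² = (-101)² = 10201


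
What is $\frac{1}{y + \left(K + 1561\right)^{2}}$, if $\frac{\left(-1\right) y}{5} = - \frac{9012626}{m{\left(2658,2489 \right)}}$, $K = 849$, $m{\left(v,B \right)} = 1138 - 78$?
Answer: $\frac{106}{620164913} \approx 1.7092 \cdot 10^{-7}$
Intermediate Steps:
$m{\left(v,B \right)} = 1060$
$y = \frac{4506313}{106}$ ($y = - 5 \left(- \frac{9012626}{1060}\right) = - 5 \left(\left(-9012626\right) \frac{1}{1060}\right) = \left(-5\right) \left(- \frac{4506313}{530}\right) = \frac{4506313}{106} \approx 42512.0$)
$\frac{1}{y + \left(K + 1561\right)^{2}} = \frac{1}{\frac{4506313}{106} + \left(849 + 1561\right)^{2}} = \frac{1}{\frac{4506313}{106} + 2410^{2}} = \frac{1}{\frac{4506313}{106} + 5808100} = \frac{1}{\frac{620164913}{106}} = \frac{106}{620164913}$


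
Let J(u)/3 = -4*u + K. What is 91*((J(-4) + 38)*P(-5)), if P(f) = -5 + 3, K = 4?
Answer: -17836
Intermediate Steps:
P(f) = -2
J(u) = 12 - 12*u (J(u) = 3*(-4*u + 4) = 3*(4 - 4*u) = 12 - 12*u)
91*((J(-4) + 38)*P(-5)) = 91*(((12 - 12*(-4)) + 38)*(-2)) = 91*(((12 + 48) + 38)*(-2)) = 91*((60 + 38)*(-2)) = 91*(98*(-2)) = 91*(-196) = -17836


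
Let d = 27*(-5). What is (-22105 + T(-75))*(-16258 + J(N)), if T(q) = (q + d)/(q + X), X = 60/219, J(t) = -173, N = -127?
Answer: 396208737759/1091 ≈ 3.6316e+8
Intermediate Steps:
d = -135
X = 20/73 (X = 60*(1/219) = 20/73 ≈ 0.27397)
T(q) = (-135 + q)/(20/73 + q) (T(q) = (q - 135)/(q + 20/73) = (-135 + q)/(20/73 + q))
(-22105 + T(-75))*(-16258 + J(N)) = (-22105 + 73*(-135 - 75)/(20 + 73*(-75)))*(-16258 - 173) = (-22105 + 73*(-210)/(20 - 5475))*(-16431) = (-22105 + 73*(-210)/(-5455))*(-16431) = (-22105 + 73*(-1/5455)*(-210))*(-16431) = (-22105 + 3066/1091)*(-16431) = -24113489/1091*(-16431) = 396208737759/1091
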